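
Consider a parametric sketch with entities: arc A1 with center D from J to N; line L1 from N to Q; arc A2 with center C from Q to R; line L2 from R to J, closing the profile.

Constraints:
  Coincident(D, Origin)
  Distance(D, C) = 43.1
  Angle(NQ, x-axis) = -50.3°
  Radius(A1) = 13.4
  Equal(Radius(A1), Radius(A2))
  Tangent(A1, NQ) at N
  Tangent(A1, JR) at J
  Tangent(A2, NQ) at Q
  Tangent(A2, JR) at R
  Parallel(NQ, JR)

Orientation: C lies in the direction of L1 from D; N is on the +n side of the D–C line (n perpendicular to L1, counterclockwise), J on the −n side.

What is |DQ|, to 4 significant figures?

45.14

Tangency of A1 to both parallel lines with radius 13.4 puts N and J at D ± 13.4·n: N = (10.31, 8.559), J = (-10.31, -8.559). Equal radii place Q and R the same way about C: Q = C + 13.4·n = (37.84, -24.60), R = C − 13.4·n = (17.22, -41.72). Then |DQ| = |Q − D| = 45.14.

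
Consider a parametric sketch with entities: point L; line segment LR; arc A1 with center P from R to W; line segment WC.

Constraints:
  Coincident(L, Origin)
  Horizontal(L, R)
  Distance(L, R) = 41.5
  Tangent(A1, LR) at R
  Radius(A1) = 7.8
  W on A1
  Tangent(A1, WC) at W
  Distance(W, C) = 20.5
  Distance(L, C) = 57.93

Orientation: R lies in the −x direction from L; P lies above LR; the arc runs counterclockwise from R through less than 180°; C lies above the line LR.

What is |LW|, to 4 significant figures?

38.53

Checks: L = (0.00, 0.00) ✓; |PW| = 7.800 ✓; ∠(PW, WC) = 90.00° ✓; |WC| = 20.50 ✓; |LC| = 57.93 ✓.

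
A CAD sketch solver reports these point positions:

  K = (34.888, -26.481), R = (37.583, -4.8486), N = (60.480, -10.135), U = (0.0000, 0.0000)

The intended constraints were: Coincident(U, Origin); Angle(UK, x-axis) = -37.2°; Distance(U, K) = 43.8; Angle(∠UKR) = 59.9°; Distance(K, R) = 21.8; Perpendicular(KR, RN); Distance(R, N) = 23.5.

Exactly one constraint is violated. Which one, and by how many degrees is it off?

Perpendicular(KR, RN) — off by 5.90°.

U = (0.00, 0.00) ✓; UK at -37.20° ✓; |UK| = 43.80 ✓; ∠UKR = 59.90° ✓; |KR| = 21.80 ✓; ∠(KR, RN) = 95.90° ✗; |RN| = 23.50 ✓.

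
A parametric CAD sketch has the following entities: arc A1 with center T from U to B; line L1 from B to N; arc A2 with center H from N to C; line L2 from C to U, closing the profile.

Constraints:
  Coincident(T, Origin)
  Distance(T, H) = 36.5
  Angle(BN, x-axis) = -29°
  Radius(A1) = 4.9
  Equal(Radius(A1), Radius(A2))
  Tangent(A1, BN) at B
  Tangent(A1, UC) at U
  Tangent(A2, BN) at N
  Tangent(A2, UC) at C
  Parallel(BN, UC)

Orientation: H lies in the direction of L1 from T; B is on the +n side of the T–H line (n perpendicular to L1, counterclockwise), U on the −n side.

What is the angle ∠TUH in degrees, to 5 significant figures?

82.354°

T is at the origin and H lies 36.5 along u from T, so H = 36.5·u = (31.924, -17.696). Tangency of A1 to both parallel lines with radius 4.9 puts B and U at T ± 4.9·n: B = (2.3756, 4.2856), U = (-2.3756, -4.2856). Then cos ∠TUH = UT·UH / (|UT||UH|), giving 82.354°.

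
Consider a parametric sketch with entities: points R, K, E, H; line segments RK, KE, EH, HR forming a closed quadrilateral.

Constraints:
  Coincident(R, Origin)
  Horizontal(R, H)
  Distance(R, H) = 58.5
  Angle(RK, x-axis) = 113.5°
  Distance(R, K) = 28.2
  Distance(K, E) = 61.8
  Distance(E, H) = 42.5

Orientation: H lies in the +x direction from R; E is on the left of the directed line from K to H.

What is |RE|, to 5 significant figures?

63.788

R is at the origin; RH is horizontal with |RH| = 58.5 and H in +x, so H = (58.5, 0). RK runs at 113.5° with |RK| = 28.2, so K = (-11.245, 25.861). E is determined by |KE| = 61.8 and |EH| = 42.5 together: it lies at the intersection of circle(K, 61.8) and circle(H, 42.5). With |KH| = 74.385, the foot of the radical line on KH is 50.723 from K and the perpendicular offset is √(61.8² − 50.723²) = 35.304. Taking the left-of-KH solution: E = (48.588, 41.328).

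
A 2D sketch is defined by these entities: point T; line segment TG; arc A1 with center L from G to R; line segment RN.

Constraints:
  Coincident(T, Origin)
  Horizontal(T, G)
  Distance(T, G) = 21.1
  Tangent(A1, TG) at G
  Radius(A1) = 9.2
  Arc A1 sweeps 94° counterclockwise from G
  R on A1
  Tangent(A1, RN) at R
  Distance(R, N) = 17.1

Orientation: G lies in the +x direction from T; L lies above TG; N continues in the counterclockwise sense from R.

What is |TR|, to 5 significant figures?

31.837

T is at the origin; T and G share the same y with |TG| = 21.1 and G on the +x side, so G = (21.100, 0.0000). A1 meets TG tangentially, so LG is at right angles to TG, so L = G + (0, 9.2) = (21.100, 9.2000). On A1, G sits at bearing -90° from L; a 94° counterclockwise sweep puts R at bearing 4°, so R = L + 9.2·(cos 4°, sin 4°) = (30.278, 9.8418). Then |TR| = |R − T| = 31.837.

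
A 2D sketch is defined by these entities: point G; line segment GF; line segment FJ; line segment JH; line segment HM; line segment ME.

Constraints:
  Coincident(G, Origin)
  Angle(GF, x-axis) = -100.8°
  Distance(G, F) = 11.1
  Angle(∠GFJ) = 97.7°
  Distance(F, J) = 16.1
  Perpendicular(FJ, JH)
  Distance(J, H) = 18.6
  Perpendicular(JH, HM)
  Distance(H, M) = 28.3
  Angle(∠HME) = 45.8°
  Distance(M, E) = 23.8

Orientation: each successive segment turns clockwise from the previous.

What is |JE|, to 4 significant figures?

11.81

JH ⟂ HM, so HM runs at -3.100°; with |HM| = 28.3, M = (11.11, 7.010). ∠HME = 45.8° gives ME at -137.3° from the x-axis; with |ME| = 23.8, E = (-6.383, -9.131). Then |JE| = |E − J| = 11.81.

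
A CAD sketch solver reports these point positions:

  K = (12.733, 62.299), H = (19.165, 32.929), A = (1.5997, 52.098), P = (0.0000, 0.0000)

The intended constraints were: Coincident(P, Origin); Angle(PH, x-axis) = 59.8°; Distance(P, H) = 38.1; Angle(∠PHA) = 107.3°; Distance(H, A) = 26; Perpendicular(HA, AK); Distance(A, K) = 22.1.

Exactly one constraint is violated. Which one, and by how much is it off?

Distance(A, K) = 22.1 — off by 7.00.

P = (0.00, 0.00) ✓; PH at 59.80° ✓; |PH| = 38.10 ✓; ∠PHA = 107.3° ✓; |HA| = 26.00 ✓; ∠(HA, AK) = 90.00° ✓; |AK| = 15.10 ✗.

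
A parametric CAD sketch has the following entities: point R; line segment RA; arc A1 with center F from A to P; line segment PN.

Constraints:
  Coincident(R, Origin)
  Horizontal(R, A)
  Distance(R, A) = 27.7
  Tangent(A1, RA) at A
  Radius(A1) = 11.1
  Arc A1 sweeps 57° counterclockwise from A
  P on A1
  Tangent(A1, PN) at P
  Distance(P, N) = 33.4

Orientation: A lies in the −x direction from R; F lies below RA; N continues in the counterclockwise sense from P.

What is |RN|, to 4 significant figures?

64.35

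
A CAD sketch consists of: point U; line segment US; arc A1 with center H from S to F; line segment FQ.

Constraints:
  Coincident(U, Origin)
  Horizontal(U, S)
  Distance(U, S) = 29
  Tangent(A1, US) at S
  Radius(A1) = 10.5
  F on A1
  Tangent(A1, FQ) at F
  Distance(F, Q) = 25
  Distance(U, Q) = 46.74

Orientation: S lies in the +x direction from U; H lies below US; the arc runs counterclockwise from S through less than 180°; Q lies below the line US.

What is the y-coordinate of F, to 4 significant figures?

-14.13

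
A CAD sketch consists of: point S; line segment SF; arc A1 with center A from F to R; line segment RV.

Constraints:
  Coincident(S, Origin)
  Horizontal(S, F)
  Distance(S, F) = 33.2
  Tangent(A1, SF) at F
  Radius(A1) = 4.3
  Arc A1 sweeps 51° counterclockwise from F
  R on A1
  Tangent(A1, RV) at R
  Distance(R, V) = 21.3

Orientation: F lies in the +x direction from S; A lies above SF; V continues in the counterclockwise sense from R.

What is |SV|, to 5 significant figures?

53.141

S is at the origin; SF is horizontal with |SF| = 33.2 and F on the +x side, so F = (33.200, 0.0000). A1 meets SF tangentially, so AF is at right angles to SF, so A = F + (0, 4.3) = (33.200, 4.3000). On A1, F sits at bearing -90° from A; a 51° counterclockwise sweep puts R at bearing -39°, so R = A + 4.3·(cos -39°, sin -39°) = (36.542, 1.5939). A1 meets RV tangentially, so AR is at right angles to RV, so RV runs along (−sin -39°, cos -39°); with |RV| = 21.3, V = (49.946, 18.147). Then |SV| = |V − S| = 53.141.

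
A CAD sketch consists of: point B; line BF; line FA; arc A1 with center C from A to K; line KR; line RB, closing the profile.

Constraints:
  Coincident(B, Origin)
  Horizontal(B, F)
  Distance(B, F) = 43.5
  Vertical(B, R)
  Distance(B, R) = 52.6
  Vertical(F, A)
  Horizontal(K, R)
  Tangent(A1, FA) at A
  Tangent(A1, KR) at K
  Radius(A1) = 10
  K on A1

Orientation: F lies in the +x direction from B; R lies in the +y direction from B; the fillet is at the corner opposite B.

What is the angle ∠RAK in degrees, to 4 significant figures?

32.05°

The virtual corner opposite B is at (43.50, 52.60). Since A1 is tangent to FA there, CA ⟂ FA and the tangent condition forces CK to be normal to KR, with radius 10.0, so the center C sits 10.0 in from both sides at C = (33.50, 42.60). That places the tangent points at A = (43.50, 42.60) on FA and K = (33.50, 52.60) on KR. Then cos ∠RAK = AR·AK / (|AR||AK|), giving 32.05°.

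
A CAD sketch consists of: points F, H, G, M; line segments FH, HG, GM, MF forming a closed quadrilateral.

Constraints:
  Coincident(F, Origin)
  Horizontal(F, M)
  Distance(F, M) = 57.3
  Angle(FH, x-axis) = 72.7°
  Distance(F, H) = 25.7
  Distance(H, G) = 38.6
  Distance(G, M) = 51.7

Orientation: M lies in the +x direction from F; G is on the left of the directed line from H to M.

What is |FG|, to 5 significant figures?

61.422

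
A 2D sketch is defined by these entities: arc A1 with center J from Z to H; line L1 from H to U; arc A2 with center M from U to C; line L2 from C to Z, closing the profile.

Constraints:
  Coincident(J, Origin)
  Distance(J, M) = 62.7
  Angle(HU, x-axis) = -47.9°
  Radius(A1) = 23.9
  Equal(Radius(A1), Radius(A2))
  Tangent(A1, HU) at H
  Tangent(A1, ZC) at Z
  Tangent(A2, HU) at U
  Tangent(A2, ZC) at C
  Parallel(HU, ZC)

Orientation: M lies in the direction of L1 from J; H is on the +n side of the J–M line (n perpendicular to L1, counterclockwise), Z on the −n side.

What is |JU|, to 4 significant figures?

67.10

Tangency of A1 to both parallel lines with radius 23.9 puts H and Z at J ± 23.9·n: H = (17.73, 16.02), Z = (-17.73, -16.02). Equal radii place U and C the same way about M: U = M + 23.9·n = (59.77, -30.50), C = M − 23.9·n = (24.30, -62.55). Then |JU| = |U − J| = 67.10.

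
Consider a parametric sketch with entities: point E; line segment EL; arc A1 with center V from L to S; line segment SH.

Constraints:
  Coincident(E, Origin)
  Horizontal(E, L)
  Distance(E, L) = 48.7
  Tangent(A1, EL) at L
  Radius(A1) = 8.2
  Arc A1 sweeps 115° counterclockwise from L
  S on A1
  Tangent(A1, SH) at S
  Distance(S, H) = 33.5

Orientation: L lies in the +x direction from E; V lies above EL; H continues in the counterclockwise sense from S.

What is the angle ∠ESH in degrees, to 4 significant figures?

76.74°

E is at the origin; E and L share the same y with |EL| = 48.7 and L on the +x side, so L = (48.70, 0.000). Tangency of A1 to EL means the radius VL is perpendicular to EL, so V = L + (0, 8.2) = (48.70, 8.200). On A1, L sits at bearing -90° from V; a 115° counterclockwise sweep puts S at bearing 25°, so S = V + 8.2·(cos 25°, sin 25°) = (56.13, 11.67). The tangent condition forces VS to be normal to SH, so SH runs along (−sin 25°, cos 25°); with |SH| = 33.5, H = (41.97, 42.03). Then cos ∠ESH = SE·SH / (|SE||SH|), giving 76.74°.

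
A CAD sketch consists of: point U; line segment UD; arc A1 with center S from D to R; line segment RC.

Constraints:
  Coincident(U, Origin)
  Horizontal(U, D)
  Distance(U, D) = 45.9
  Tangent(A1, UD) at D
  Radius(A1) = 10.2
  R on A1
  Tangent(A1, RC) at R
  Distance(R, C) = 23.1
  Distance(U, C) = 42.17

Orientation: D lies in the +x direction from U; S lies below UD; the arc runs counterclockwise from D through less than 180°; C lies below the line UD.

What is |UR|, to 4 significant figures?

36.84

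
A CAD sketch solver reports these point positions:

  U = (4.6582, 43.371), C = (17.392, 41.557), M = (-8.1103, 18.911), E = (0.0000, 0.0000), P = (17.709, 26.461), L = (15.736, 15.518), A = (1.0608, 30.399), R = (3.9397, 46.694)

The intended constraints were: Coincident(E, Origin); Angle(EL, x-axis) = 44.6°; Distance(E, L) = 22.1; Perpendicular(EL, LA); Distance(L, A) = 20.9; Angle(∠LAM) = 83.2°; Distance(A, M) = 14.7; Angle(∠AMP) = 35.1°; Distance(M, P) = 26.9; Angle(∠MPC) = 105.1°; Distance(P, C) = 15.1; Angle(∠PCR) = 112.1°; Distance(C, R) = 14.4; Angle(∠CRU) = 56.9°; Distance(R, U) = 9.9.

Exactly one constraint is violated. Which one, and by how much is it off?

Distance(R, U) = 9.9 — off by 6.50.

E = (0.00, 0.00) ✓; EL at 44.60° ✓; |EL| = 22.10 ✓; ∠(EL, LA) = 90.00° ✓; |LA| = 20.90 ✓; ∠LAM = 83.20° ✓; |AM| = 14.70 ✓; ∠AMP = 35.10° ✓; |MP| = 26.90 ✓; ∠MPC = 105.1° ✓; |PC| = 15.10 ✓; ∠PCR = 112.1° ✓; |CR| = 14.40 ✓; ∠CRU = 56.90° ✓; |RU| = 3.400 ✗.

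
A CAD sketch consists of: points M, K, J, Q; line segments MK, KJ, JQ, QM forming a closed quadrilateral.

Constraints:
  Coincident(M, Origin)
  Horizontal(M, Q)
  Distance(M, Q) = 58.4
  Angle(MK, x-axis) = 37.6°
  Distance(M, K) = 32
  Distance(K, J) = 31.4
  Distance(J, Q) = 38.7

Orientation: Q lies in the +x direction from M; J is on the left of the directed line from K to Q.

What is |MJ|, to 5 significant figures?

63.393

Checks: |KJ| = 31.40 ✓; |JQ| = 38.70 ✓.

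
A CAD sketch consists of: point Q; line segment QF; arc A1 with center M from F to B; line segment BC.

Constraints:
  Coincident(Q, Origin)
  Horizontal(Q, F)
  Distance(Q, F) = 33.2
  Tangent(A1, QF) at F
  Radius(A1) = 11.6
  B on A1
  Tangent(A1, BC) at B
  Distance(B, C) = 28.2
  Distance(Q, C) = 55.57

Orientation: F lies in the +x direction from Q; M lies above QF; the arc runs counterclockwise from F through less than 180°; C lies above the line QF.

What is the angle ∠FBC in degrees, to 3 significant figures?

127°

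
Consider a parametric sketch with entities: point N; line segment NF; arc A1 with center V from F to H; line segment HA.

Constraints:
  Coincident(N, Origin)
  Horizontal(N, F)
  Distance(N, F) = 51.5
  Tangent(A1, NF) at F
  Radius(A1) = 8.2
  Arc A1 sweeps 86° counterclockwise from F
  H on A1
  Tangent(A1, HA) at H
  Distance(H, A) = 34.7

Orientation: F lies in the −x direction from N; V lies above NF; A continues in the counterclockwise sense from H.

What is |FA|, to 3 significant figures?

43.6

N is at the origin; NF is horizontal with |NF| = 51.5 and F on the −x side, so F = (-51.5, 0.00). Since A1 is tangent to NF there, VF ⟂ NF, so V = F + (0, 8.2) = (-51.5, 8.20). On A1, F sits at bearing -90° from V; an 86° counterclockwise sweep puts H at bearing -4°, so H = V + 8.2·(cos -4°, sin -4°) = (-43.3, 7.63). A1 meets HA tangentially, so VH is at right angles to HA, so HA runs along (−sin -4°, cos -4°); with |HA| = 34.7, A = (-40.9, 42.2). Then |FA| = |A − F| = 43.6.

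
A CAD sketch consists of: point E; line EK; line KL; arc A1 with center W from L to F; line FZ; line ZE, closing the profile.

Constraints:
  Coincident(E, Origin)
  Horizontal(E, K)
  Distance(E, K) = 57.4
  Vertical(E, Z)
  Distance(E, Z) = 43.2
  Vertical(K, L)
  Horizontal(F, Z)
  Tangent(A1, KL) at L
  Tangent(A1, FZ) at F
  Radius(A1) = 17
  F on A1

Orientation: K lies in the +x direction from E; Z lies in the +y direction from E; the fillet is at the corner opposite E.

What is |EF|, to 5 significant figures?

59.147

E is at the origin; EK is horizontal with |EK| = 57.4 and K on the +x side, so K = (57.400, 0.0000). E and Z share the same x with |EZ| = 43.2 and Z on the +y side, so Z = (0.0000, 43.200). The virtual corner opposite E is at (57.400, 43.200). The tangent condition forces WL to be normal to KL and since A1 is tangent to FZ there, WF ⟂ FZ, with radius 17.0, so the center W sits 17.0 in from both sides at W = (40.400, 26.200). That places the tangent points at L = (57.400, 26.200) on KL and F = (40.400, 43.200) on FZ. Then |EF| = |F − E| = 59.147.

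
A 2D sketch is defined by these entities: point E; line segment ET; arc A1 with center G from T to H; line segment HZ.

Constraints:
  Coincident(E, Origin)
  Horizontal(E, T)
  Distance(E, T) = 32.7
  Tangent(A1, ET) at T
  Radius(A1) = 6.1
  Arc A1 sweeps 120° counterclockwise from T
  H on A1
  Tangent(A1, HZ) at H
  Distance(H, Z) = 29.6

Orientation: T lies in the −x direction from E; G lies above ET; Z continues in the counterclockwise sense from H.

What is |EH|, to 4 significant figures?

28.90

E is at the origin; ET is horizontal with |ET| = 32.7 and T on the −x side, so T = (-32.70, 0.000). A1 meets ET tangentially, so GT is at right angles to ET, so G = T + (0, 6.1) = (-32.70, 6.100). On A1, T sits at bearing -90° from G; a 120° counterclockwise sweep puts H at bearing 30°, so H = G + 6.1·(cos 30°, sin 30°) = (-27.42, 9.150). Then |EH| = |H − E| = 28.90.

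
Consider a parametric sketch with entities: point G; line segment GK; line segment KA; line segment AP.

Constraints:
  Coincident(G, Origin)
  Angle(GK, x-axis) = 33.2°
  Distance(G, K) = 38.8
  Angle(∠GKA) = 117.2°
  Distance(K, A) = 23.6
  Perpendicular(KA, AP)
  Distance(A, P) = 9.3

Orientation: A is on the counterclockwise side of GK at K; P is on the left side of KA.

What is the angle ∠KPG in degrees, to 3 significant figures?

52.9°

∠GKA = 117.2°, so KA runs at 33.2° + (180° − 117.2°) = 96.0° from the x-axis; with |KA| = 23.6, A = K + 23.6·(cos 96.0°, sin 96.0°) = (30.0, 44.7). KA is perpendicular to AP; with |AP| = 9.3 on the left of KA, P = A + 9.3·(-0.995, -0.105) = (20.8, 43.7). Then cos ∠KPG = PK·PG / (|PK||PG|), giving 52.9°.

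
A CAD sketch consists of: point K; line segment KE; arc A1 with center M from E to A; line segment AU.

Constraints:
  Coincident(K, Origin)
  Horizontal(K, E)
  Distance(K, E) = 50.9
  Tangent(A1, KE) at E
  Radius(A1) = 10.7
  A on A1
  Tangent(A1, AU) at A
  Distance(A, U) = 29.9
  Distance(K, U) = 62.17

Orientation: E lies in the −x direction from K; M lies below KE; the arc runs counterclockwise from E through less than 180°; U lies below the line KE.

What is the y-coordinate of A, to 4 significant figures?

-15.88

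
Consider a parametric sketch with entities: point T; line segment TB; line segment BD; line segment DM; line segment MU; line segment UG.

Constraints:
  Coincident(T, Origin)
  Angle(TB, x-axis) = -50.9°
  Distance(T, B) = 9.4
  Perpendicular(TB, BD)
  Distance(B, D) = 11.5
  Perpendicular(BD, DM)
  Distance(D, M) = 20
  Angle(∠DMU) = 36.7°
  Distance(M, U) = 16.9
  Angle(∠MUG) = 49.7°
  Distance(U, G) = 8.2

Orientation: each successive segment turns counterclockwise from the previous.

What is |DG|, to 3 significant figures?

7.22

∠DMU = 36.7° gives MU at -87.6° from the x-axis; with |MU| = 16.9, U = (2.95, -1.41). ∠MUG = 49.7° gives UG at 42.7° from the x-axis; with |UG| = 8.2, G = (8.97, 4.15). Then |DG| = |G − D| = 7.22.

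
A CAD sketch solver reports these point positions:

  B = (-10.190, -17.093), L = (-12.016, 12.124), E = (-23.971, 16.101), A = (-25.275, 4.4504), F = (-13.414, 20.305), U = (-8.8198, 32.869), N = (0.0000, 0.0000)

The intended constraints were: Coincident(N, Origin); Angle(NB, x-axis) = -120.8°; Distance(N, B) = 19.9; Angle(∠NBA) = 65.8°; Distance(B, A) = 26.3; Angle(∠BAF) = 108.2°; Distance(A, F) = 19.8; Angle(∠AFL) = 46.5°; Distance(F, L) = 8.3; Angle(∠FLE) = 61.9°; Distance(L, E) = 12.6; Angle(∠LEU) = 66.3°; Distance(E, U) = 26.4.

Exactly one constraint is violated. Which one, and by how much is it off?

Distance(E, U) = 26.4 — off by 3.80.

N = (0.00, 0.00) ✓; NB at -120.8° ✓; |NB| = 19.90 ✓; ∠NBA = 65.80° ✓; |BA| = 26.30 ✓; ∠BAF = 108.2° ✓; |AF| = 19.80 ✓; ∠AFL = 46.50° ✓; |FL| = 8.300 ✓; ∠FLE = 61.90° ✓; |LE| = 12.60 ✓; ∠LEU = 66.30° ✓; |EU| = 22.60 ✗.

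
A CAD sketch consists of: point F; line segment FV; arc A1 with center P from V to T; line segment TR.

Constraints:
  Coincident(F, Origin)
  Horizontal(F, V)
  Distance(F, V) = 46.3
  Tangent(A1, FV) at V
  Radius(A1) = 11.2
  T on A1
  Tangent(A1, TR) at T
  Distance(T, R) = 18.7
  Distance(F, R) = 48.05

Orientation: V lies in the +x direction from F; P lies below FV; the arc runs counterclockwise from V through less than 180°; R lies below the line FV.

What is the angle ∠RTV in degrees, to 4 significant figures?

132.4°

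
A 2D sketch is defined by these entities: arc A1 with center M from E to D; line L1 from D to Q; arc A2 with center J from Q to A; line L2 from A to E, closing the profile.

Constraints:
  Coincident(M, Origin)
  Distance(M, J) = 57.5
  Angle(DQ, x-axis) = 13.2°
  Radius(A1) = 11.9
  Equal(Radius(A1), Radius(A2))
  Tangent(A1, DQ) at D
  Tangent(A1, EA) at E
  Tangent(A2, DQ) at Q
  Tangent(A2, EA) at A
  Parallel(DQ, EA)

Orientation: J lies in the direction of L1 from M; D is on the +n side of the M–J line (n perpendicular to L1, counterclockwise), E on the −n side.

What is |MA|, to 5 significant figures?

58.718

The slot axis is L1's direction at 13.2°, so u = (cos 13.2°, sin 13.2°) = (0.97358, 0.22835) and n = (−sin 13.2°, cos 13.2°) = (-0.22835, 0.97358). M is at the origin and J lies 57.5 along u from M, so J = 57.5·u = (55.981, 13.130). Tangency of A1 to both parallel lines with radius 11.9 puts D and E at M ± 11.9·n: D = (-2.7174, 11.586), E = (2.7174, -11.586). Equal radii place Q and A the same way about J: Q = J + 11.9·n = (53.263, 24.716), A = J − 11.9·n = (58.698, 1.5446). Then |MA| = |A − M| = 58.718.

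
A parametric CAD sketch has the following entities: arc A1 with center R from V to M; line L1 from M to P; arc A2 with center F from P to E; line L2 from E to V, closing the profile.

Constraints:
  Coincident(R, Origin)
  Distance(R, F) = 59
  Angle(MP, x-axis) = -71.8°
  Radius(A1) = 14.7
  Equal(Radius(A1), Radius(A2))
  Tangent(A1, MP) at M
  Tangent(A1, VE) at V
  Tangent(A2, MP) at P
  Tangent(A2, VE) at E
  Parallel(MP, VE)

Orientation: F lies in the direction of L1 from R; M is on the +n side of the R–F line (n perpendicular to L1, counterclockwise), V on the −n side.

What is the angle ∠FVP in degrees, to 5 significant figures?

12.497°

The slot axis is L1's direction at -71.8°, so u = (cos -71.8°, sin -71.8°) = (0.31233, -0.94997) and n = (−sin -71.8°, cos -71.8°) = (0.94997, 0.31233). R is at the origin and F lies 59.0 along u from R, so F = 59.0·u = (18.428, -56.048). Tangency of A1 to both parallel lines with radius 14.7 puts M and V at R ± 14.7·n: M = (13.965, 4.5913), V = (-13.965, -4.5913). Equal radii place P and E the same way about F: P = F + 14.7·n = (32.392, -51.457), E = F − 14.7·n = (4.4632, -60.640). Then cos ∠FVP = VF·VP / (|VF||VP|), giving 12.497°.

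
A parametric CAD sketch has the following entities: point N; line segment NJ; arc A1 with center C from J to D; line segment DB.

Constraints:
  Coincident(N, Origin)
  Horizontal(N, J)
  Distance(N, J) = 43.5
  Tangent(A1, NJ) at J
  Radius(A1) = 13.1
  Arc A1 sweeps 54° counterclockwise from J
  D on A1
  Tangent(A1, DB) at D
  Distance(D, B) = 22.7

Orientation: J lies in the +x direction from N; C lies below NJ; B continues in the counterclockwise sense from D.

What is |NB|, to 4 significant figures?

30.78

N is at the origin; N and J share the same y with |NJ| = 43.5 and J on the +x side, so J = (43.50, 0.000). A1 meets NJ tangentially, so CJ is at right angles to NJ, so C = J + (0, -13.1) = (43.50, -13.10). On A1, J sits at bearing 90° from C; a 54° counterclockwise sweep puts D at bearing 144°, so D = C + 13.1·(cos 144°, sin 144°) = (32.90, -5.400). A1 meets DB tangentially, so CD is at right angles to DB, so DB runs along (−sin 144°, cos 144°); with |DB| = 22.7, B = (19.56, -23.76). Then |NB| = |B − N| = 30.78.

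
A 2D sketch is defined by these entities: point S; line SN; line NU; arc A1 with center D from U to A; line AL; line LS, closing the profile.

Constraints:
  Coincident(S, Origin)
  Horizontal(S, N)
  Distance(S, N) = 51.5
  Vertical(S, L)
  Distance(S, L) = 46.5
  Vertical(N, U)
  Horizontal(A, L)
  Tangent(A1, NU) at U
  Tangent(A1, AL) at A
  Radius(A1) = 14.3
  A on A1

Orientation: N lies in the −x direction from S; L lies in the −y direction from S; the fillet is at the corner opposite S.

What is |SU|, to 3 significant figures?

60.7

The virtual corner opposite S is at (-51.5, -46.5). A1 meets NU tangentially, so DU is at right angles to NU and the tangent condition forces DA to be normal to AL, with radius 14.3, so the center D sits 14.3 in from both sides at D = (-37.2, -32.2). That places the tangent points at U = (-51.5, -32.2) on NU and A = (-37.2, -46.5) on AL. Then |SU| = |U − S| = 60.7.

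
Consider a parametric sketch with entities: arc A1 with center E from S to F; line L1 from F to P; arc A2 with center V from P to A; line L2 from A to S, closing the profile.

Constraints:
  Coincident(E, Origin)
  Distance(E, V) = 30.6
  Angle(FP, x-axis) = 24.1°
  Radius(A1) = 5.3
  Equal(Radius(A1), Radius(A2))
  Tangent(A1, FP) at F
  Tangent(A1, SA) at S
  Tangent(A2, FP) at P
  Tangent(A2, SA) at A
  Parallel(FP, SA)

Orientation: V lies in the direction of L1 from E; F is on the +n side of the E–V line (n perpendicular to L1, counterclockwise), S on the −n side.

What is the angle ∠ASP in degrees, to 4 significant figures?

19.11°

The slot axis is L1's direction at 24.1°, so u = (cos 24.1°, sin 24.1°) = (0.9128, 0.4083) and n = (−sin 24.1°, cos 24.1°) = (-0.4083, 0.9128). E is at the origin and V lies 30.6 along u from E, so V = 30.6·u = (27.93, 12.49). Tangency of A1 to both parallel lines with radius 5.3 puts F and S at E ± 5.3·n: F = (-2.164, 4.838), S = (2.164, -4.838). Equal radii place P and A the same way about V: P = V + 5.3·n = (25.77, 17.33), A = V − 5.3·n = (30.10, 7.657). Then cos ∠ASP = SA·SP / (|SA||SP|), giving 19.11°.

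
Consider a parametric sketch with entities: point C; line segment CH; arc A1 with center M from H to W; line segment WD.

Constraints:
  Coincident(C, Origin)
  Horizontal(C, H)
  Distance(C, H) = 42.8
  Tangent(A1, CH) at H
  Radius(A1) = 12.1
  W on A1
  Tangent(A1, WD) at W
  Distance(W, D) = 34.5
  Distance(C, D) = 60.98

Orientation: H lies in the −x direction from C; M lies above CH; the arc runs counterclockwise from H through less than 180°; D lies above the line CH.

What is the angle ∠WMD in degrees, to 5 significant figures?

70.673°

Checks: |CH| = 42.80 ✓; |MW| = 12.10 ✓; ∠(MW, WD) = 90.00° ✓; |WD| = 34.50 ✓; |CD| = 60.98 ✓.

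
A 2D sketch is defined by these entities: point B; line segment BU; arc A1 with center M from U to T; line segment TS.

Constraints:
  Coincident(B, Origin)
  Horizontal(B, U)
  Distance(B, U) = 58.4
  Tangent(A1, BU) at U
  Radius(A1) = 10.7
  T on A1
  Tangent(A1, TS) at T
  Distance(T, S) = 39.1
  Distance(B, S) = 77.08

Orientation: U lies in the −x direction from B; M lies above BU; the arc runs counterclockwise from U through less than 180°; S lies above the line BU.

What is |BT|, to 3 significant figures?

49.8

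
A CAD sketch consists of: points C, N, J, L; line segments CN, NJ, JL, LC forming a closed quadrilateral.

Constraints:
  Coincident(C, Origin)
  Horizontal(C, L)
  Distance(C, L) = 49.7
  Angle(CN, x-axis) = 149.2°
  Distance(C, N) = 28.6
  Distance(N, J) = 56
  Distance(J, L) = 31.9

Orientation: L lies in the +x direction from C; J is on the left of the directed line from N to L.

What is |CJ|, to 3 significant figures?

39.6

Checks: |NJ| = 56.00 ✓; |JL| = 31.90 ✓.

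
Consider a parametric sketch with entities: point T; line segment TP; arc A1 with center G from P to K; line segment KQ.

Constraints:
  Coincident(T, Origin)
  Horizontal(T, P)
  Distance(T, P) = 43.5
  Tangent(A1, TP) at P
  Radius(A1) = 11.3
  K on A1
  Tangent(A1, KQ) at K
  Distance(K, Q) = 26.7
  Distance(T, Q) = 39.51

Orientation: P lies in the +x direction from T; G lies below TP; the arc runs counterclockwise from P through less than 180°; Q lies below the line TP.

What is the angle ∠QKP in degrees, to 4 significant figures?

145.8°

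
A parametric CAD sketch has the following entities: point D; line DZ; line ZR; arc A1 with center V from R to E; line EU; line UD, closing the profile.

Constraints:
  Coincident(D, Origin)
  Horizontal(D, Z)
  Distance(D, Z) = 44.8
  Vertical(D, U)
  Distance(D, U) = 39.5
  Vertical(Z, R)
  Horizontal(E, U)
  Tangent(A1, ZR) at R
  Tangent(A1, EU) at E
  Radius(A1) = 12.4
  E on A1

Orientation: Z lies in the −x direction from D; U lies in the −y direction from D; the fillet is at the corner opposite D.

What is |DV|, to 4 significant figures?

42.24

DU is vertical with |DU| = 39.5 and U on the −y side, so U = (0.000, -39.50). The virtual corner opposite D is at (-44.80, -39.50). A1 meets ZR tangentially, so VR is at right angles to ZR and tangency of A1 to EU means the radius VE is perpendicular to EU, with radius 12.4, so the center V sits 12.4 in from both sides at V = (-32.40, -27.10). Then |DV| = |V − D| = 42.24.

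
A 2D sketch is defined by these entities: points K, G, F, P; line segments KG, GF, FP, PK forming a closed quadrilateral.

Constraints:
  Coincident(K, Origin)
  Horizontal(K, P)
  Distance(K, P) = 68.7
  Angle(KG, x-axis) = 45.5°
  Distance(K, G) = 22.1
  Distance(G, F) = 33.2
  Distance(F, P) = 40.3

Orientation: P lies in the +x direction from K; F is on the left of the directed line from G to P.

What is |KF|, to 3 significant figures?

54.8

Checks: |GF| = 33.20 ✓; |FP| = 40.30 ✓.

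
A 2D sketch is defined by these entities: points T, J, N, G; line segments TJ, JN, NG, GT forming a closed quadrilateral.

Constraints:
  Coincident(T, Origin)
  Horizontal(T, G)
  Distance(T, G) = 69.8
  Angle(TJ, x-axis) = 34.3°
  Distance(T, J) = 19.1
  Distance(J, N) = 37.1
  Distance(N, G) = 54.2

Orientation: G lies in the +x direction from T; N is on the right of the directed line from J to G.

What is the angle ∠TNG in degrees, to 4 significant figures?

102.2°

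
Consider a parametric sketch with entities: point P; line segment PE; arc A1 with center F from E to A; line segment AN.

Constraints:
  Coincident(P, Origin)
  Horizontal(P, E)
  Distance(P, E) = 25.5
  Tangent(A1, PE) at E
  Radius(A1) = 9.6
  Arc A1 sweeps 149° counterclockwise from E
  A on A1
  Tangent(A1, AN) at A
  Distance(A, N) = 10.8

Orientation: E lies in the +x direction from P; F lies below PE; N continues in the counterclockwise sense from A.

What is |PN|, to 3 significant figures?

37.9

P is at the origin; P and E share the same y with |PE| = 25.5 and E on the +x side, so E = (25.5, 0.00). Tangency of A1 to PE means the radius FE is perpendicular to PE, so F = E + (0, -9.6) = (25.5, -9.60). On A1, E sits at bearing 90° from F; a 149° counterclockwise sweep puts A at bearing 239°, so A = F + 9.6·(cos 239°, sin 239°) = (20.6, -17.8). Tangency of A1 to AN means the radius FA is perpendicular to AN, so AN runs along (−sin 239°, cos 239°); with |AN| = 10.8, N = (29.8, -23.4). Then |PN| = |N − P| = 37.9.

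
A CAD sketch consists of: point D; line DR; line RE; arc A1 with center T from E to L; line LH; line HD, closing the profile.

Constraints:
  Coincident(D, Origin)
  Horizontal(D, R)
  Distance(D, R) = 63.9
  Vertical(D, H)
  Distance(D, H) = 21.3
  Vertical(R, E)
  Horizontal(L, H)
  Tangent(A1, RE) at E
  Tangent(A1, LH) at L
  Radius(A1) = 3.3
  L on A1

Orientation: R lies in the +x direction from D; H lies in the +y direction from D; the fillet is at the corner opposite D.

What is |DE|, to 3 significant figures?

66.4

D is at the origin; D and R share the same y with |DR| = 63.9 and R on the +x side, so R = (63.9, 0.00). DH is vertical with |DH| = 21.3 and H on the +y side, so H = (0.00, 21.3). The virtual corner opposite D is at (63.9, 21.3). The tangent condition forces TE to be normal to RE and since A1 is tangent to LH there, TL ⟂ LH, with radius 3.3, so the center T sits 3.3 in from both sides at T = (60.6, 18.0). That places the tangent points at E = (63.9, 18.0) on RE and L = (60.6, 21.3) on LH. Then |DE| = |E − D| = 66.4.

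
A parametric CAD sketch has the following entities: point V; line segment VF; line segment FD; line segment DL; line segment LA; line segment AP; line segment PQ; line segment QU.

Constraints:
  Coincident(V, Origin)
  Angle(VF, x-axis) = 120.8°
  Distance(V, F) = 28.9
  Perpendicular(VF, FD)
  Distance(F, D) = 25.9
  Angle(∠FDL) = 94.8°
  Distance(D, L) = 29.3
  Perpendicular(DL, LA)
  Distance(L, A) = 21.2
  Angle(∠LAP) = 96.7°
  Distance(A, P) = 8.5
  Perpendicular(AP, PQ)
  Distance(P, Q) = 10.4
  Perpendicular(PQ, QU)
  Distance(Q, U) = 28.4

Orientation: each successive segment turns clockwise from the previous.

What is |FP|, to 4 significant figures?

23.31

The perpendicularity gives LA at right angles to DL, so LA runs at -144.4°; with |LA| = 21.2, A = (7.267, 1.921). ∠LAP = 96.7° gives AP at 132.3° from the x-axis; with |AP| = 8.5, P = (1.547, 8.208). Then |FP| = |P − F| = 23.31.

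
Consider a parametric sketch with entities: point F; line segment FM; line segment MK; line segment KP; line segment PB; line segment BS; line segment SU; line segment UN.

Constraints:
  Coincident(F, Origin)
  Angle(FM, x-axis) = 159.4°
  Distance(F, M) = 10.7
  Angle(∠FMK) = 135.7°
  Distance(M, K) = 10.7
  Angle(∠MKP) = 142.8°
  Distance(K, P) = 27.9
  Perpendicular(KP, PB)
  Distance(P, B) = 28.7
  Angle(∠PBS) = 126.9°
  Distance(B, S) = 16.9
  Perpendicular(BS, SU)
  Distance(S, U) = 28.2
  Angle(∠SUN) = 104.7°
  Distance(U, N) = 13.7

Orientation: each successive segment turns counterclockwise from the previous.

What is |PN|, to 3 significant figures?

22.6

F is at the origin; FM runs at 159.4° with length 10.7, so M = (-10.0, 3.76). ∠FMK = 135.7° gives MK at -156° from the x-axis; with |MK| = 10.7, K = (-19.8, -0.536). ∠MKP = 142.8° gives KP at -119° from the x-axis; with |KP| = 27.9, P = (-33.4, -24.9). KP is perpendicular to PB, so PB runs at -29.1°; with |PB| = 28.7, B = (-8.30, -38.9). ∠PBS = 126.9° gives BS at 24.0° from the x-axis; with |BS| = 16.9, S = (7.13, -32.0). BS ⟂ SU, so SU runs at 114°; with |SU| = 28.2, U = (-4.34, -6.24). ∠SUN = 104.7° gives UN at -171° from the x-axis; with |UN| = 13.7, N = (-17.9, -8.45). Then |PN| = |N − P| = 22.6.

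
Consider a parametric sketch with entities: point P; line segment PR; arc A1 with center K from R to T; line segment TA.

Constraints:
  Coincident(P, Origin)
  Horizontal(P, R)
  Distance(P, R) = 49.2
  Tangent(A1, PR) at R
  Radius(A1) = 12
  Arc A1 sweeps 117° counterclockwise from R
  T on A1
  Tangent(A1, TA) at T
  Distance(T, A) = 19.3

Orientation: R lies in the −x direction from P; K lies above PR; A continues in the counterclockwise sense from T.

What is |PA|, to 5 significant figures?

58.606

P is at the origin; P and R share the same y with |PR| = 49.2 and R on the −x side, so R = (-49.200, 0.0000). A1 meets PR tangentially, so KR is at right angles to PR, so K = R + (0, 12) = (-49.200, 12.000). On A1, R sits at bearing -90° from K; a 117° counterclockwise sweep puts T at bearing 27°, so T = K + 12.0·(cos 27°, sin 27°) = (-38.508, 17.448). Since A1 is tangent to TA there, KT ⟂ TA, so TA runs along (−sin 27°, cos 27°); with |TA| = 19.3, A = (-47.270, 34.644). Then |PA| = |A − P| = 58.606.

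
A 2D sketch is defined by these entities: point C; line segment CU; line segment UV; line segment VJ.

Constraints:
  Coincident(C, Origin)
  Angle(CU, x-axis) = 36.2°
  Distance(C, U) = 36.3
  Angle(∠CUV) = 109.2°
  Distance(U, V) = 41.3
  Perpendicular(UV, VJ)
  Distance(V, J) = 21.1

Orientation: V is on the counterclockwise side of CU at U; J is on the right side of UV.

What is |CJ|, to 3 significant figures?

76.8

C is at the origin; CU runs at 36.2° with length 36.3, so U = 36.3·(cos 36.2°, sin 36.2°) = (29.3, 21.4). ∠CUV = 109.2°, so UV runs at 36.2° + (180° − 109.2°) = 107° from the x-axis; with |UV| = 41.3, V = U + 41.3·(cos 107°, sin 107°) = (17.2, 60.9). UV ⟂ VJ; with |VJ| = 21.1 on the right of UV, J = V + 21.1·(0.956, 0.292) = (37.4, 67.1). Then |CJ| = |J − C| = 76.8.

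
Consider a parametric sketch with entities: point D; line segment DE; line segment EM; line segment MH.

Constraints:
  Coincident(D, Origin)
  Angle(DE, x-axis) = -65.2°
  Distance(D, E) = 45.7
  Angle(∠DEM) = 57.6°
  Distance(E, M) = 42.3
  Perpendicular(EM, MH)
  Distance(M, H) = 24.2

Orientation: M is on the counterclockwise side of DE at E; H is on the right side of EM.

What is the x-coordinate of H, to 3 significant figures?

62.4

D is at the origin; DE runs at -65.2° with length 45.7, so E = 45.7·(cos -65.2°, sin -65.2°) = (19.2, -41.5). ∠DEM = 57.6°, so EM runs at -65.2° + (180° − 57.6°) = 57.2° from the x-axis; with |EM| = 42.3, M = E + 42.3·(cos 57.2°, sin 57.2°) = (42.1, -5.93). EM is perpendicular to MH; with |MH| = 24.2 on the right of EM, H = M + 24.2·(0.841, -0.542) = (62.4, -19.0). So H.x = 62.4.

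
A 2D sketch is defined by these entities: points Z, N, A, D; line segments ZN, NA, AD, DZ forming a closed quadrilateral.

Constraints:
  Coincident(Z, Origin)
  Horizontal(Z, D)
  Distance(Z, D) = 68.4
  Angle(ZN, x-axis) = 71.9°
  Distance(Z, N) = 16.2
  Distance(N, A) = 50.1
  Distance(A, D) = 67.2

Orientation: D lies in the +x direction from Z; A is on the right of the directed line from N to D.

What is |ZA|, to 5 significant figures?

36.000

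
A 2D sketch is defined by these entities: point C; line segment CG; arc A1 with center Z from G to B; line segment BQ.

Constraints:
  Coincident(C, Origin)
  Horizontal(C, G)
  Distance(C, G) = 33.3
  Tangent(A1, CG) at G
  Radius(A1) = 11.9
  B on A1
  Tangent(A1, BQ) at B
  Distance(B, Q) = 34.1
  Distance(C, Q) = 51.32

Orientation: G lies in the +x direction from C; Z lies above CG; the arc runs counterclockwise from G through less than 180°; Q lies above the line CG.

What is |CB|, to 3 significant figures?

46.8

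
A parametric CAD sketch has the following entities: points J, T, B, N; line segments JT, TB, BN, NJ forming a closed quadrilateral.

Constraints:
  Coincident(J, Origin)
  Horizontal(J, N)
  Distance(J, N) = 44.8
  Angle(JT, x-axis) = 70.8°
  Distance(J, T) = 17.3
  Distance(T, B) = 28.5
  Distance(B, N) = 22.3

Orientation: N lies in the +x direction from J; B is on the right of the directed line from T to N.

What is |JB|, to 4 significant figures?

24.10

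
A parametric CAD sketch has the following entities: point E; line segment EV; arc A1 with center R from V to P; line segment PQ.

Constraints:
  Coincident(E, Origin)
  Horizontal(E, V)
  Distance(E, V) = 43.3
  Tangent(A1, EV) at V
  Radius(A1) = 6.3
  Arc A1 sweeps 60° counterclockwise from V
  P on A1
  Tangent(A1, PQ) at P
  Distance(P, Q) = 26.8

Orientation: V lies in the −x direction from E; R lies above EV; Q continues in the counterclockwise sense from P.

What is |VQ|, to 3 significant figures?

32.4

On A1, V sits at bearing -90° from R; a 60° counterclockwise sweep puts P at bearing -30°, so P = R + 6.3·(cos -30°, sin -30°) = (-37.8, 3.15). The tangent condition forces RP to be normal to PQ, so PQ runs along (−sin -30°, cos -30°); with |PQ| = 26.8, Q = (-24.4, 26.4). Then |VQ| = |Q − V| = 32.4.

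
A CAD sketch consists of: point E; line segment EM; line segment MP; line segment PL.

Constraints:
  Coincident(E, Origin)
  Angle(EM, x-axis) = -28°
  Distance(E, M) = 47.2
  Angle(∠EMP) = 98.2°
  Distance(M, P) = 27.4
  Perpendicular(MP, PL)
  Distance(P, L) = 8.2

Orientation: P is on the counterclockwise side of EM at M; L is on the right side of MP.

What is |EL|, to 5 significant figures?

64.660

E is at the origin; EM runs at -28.0° with length 47.2, so M = 47.2·(cos -28.0°, sin -28.0°) = (41.675, -22.159). ∠EMP = 98.2°, so MP runs at -28.0° + (180° − 98.2°) = 53.800° from the x-axis; with |MP| = 27.4, P = M + 27.4·(cos 53.800°, sin 53.800°) = (57.858, -0.048345). The perpendicularity gives PL at right angles to MP; with |PL| = 8.2 on the right of MP, L = P + 8.2·(0.80696, -0.59061) = (64.475, -4.8913). Then |EL| = |L − E| = 64.660.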